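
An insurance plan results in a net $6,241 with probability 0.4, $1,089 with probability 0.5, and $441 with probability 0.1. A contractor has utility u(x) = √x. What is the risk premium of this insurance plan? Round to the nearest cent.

$564.96

E[u] = 0.4·√6241 + 0.5·√1089 + 0.1·√441 = 0.4·79 + 0.5·33 + 0.1·21 = 50.2
CE = (50.2)² = 2520.04
Risk premium = EV − CE = 3085 − 2520.04 = 564.96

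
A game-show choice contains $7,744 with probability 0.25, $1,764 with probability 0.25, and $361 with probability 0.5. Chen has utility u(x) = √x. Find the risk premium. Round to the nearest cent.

E[u] = 0.25·√7744 + 0.25·√1764 + 0.5·√361 = 0.25·88 + 0.25·42 + 0.5·19 = 42
CE = (42)² = 1764
Risk premium = EV − CE = 2557.5 − 1764 = 793.5

$793.50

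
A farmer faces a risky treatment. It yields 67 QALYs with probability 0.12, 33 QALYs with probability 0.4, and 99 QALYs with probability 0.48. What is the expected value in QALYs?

EV = 0.12 × 67 + 0.4 × 33 + 0.48 × 99 = 8.04 + 13.2 + 47.52 = 68.76

68.76 QALYs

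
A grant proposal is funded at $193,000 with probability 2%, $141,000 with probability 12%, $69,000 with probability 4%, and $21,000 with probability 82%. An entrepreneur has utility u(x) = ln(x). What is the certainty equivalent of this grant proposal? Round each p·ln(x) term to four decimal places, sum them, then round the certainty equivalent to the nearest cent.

$28,934.79

E[u] = 0.02·ln(193000) + 0.12·ln(141000) + 0.04·ln(69000) + 0.82·ln(21000) = 0.2434 + 1.4228 + 0.4457 + 8.1609 = 10.2728
CE = e^10.2728 ≈ 28934.79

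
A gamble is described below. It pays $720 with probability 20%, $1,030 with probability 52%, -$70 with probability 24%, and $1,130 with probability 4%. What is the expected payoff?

EV = 0.2 × 720 + 0.52 × 1030 + 0.24 × (-70) + 0.04 × 1130 = 144 + 535.6 − 16.8 + 45.2 = 708

$708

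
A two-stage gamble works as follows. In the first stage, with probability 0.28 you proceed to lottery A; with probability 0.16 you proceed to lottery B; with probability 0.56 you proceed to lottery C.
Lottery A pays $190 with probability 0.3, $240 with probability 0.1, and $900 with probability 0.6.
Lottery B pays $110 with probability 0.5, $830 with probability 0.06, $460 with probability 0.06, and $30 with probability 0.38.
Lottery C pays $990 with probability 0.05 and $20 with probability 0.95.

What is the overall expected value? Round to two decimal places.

$235.25

EV(A) = 0.3 × 190 + 0.1 × 240 + 0.6 × 900 = 57 + 24 + 540 = 621
EV(B) = 0.5 × 110 + 0.06 × 830 + 0.06 × 460 + 0.38 × 30 = 55 + 49.8 + 27.6 + 11.4 = 143.8
EV(C) = 0.05 × 990 + 0.95 × 20 = 49.5 + 19 = 68.5
Overall = 0.28 × 621 + 0.16 × 143.8 + 0.56 × 68.5 = 173.88 + 23.008 + 38.36 = 235.248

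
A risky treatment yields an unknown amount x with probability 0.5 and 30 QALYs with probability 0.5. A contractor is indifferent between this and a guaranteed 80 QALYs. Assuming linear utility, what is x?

0.5·x + 0.5·30 = 80
0.5·x = 80 − 15 = 65
x = 65 / 0.5 = 130

x = 130 QALYs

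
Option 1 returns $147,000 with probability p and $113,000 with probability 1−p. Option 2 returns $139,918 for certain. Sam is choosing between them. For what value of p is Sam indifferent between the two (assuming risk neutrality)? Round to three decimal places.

p·147000 + (1−p)·113000 = 139918
34000p + 113000 = 139918
p = (139918 − 113000) / 34000

p = 0.792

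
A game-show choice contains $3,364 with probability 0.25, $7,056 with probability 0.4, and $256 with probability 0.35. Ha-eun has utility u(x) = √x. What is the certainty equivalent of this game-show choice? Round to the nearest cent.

E[u] = 0.25·√3364 + 0.4·√7056 + 0.35·√256 = 0.25·58 + 0.4·84 + 0.35·16 = 53.7
CE = (53.7)² = 2883.69

$2,883.69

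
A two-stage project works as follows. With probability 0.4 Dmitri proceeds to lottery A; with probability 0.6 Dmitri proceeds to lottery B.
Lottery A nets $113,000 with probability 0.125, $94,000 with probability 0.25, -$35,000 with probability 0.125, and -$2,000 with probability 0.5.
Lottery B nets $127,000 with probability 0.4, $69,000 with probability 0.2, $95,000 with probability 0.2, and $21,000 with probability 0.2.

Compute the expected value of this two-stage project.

EV(A) = 0.125 × 113000 + 0.25 × 94000 + 0.125 × (-35000) + 0.5 × (-2000) = 14125 + 23500 − 4375 − 1000 = 32250
EV(B) = 0.4 × 127000 + 0.2 × 69000 + 0.2 × 95000 + 0.2 × 21000 = 50800 + 13800 + 19000 + 4200 = 87800
Overall = 0.4 × 32250 + 0.6 × 87800 = 12900 + 52680 = 65580

$65,580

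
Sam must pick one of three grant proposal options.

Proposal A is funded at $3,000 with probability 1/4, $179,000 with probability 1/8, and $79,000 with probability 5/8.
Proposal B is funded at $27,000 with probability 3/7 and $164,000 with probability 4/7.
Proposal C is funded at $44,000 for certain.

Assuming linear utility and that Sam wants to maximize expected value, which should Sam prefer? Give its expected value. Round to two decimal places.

Proposal A = 1/4 × 3000 + 1/8 × 179000 + 5/8 × 79000 = 750 + 22375 + 49375 = 72500
Proposal B = 3/7 × 27000 + 4/7 × 164000 = 11571.4286 + 93714.2857 = 105285.7143
Proposal C: 44000 (certain)

Proposal B ($105,285.71)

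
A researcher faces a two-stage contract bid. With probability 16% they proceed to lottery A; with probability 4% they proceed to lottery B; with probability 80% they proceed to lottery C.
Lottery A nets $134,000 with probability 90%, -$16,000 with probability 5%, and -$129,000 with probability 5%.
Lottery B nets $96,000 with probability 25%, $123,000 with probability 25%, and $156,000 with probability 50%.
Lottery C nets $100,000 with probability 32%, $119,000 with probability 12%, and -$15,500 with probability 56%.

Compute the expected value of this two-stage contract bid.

$53,526

EV(A) = 0.9 × 134000 + 0.05 × (-16000) + 0.05 × (-129000) = 120600 − 800 − 6450 = 113350
EV(B) = 0.25 × 96000 + 0.25 × 123000 + 0.5 × 156000 = 24000 + 30750 + 78000 = 132750
EV(C) = 0.32 × 100000 + 0.12 × 119000 + 0.56 × (-15500) = 32000 + 14280 − 8680 = 37600
Overall = 0.16 × 113350 + 0.04 × 132750 + 0.8 × 37600 = 18136 + 5310 + 30080 = 53526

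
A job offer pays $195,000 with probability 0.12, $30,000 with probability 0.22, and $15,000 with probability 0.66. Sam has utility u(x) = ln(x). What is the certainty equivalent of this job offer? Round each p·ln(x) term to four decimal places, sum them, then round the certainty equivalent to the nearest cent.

E[u] = 0.12·ln(195000) + 0.22·ln(30000) + 0.66·ln(15000) = 1.4617 + 2.2680 + 6.3464 = 10.0761
CE = e^10.0761 ≈ 23768.11

$23,768.11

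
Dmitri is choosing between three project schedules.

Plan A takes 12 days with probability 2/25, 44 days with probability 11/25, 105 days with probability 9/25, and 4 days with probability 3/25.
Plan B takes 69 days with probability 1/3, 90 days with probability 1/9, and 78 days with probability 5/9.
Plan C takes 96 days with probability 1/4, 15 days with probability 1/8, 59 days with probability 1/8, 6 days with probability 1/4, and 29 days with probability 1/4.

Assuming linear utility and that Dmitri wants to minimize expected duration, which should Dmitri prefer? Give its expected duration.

Plan A = 2/25 × 12 + 11/25 × 44 + 9/25 × 105 + 3/25 × 4 = 0.96 + 19.36 + 37.8 + 0.48 = 58.6
Plan B = 1/3 × 69 + 1/9 × 90 + 5/9 × 78 = 23 + 10 + 43.3333 = 76.3333
Plan C = 1/4 × 96 + 1/8 × 15 + 1/8 × 59 + 1/4 × 6 + 1/4 × 29 = 24 + 1.875 + 7.375 + 1.5 + 7.25 = 42

Plan C (42 days)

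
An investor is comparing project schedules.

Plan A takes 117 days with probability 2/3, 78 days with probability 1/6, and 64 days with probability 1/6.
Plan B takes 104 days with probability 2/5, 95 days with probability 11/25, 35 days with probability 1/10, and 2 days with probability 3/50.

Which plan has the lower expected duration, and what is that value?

Plan A = 2/3 × 117 + 1/6 × 78 + 1/6 × 64 = 78 + 13 + 10.6667 = 101.6667
Plan B = 2/5 × 104 + 11/25 × 95 + 1/10 × 35 + 3/50 × 2 = 41.6 + 41.8 + 3.5 + 0.12 = 87.02

Plan B (87.02 days)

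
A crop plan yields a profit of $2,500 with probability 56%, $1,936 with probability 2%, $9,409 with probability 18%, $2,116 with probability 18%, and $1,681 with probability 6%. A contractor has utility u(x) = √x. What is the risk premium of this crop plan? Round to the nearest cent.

E[u] = 0.56·√2500 + 0.02·√1936 + 0.18·√9409 + 0.18·√2116 + 0.06·√1681 = 0.56·50 + 0.02·44 + 0.18·97 + 0.18·46 + 0.06·41 = 57.08
CE = (57.08)² = 3258.1264
Risk premium = EV − CE = 3614.08 − 3258.1264 = 355.9536

$355.95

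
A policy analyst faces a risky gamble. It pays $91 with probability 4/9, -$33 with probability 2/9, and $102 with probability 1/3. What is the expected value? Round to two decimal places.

$67.11

EV = 4/9 × 91 + 2/9 × (-33) + 1/3 × 102 = 40.4444 − 7.3333 + 34 = 67.1111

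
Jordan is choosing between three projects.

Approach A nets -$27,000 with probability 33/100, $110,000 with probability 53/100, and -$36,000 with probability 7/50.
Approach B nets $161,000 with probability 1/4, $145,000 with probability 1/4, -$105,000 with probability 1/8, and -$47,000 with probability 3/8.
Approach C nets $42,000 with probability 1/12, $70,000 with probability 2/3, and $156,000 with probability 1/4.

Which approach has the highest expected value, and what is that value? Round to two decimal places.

Approach A = 33/100 × (-27000) + 53/100 × 110000 + 7/50 × (-36000) = -8910 + 58300 − 5040 = 44350
Approach B = 1/4 × 161000 + 1/4 × 145000 + 1/8 × (-105000) + 3/8 × (-47000) = 40250 + 36250 − 13125 − 17625 = 45750
Approach C = 1/12 × 42000 + 2/3 × 70000 + 1/4 × 156000 = 3500 + 46666.6667 + 39000 = 89166.6667

Approach C ($89,166.67)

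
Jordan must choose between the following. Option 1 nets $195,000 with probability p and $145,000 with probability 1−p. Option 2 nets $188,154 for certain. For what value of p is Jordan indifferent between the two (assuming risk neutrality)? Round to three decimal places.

p = 0.863

p·195000 + (1−p)·145000 = 188154
50000p + 145000 = 188154
p = (188154 − 145000) / 50000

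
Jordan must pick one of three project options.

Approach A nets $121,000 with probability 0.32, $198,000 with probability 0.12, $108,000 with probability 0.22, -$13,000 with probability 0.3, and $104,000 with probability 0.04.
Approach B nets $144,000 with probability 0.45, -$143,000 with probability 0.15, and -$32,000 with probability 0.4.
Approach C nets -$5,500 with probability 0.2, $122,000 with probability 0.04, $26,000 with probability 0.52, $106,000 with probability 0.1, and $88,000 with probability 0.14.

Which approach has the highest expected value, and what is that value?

Approach A = 0.32 × 121000 + 0.12 × 198000 + 0.22 × 108000 + 0.3 × (-13000) + 0.04 × 104000 = 38720 + 23760 + 23760 − 3900 + 4160 = 86500
Approach B = 0.45 × 144000 + 0.15 × (-143000) + 0.4 × (-32000) = 64800 − 21450 − 12800 = 30550
Approach C = 0.2 × (-5500) + 0.04 × 122000 + 0.52 × 26000 + 0.1 × 106000 + 0.14 × 88000 = -1100 + 4880 + 13520 + 10600 + 12320 = 40220

Approach A ($86,500)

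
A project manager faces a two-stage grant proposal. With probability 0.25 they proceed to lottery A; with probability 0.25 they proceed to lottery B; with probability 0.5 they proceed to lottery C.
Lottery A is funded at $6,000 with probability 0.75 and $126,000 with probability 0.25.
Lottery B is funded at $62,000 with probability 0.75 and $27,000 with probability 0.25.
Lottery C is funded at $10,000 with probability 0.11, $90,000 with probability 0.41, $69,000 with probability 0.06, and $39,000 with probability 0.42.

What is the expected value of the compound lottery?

EV(A) = 0.75 × 6000 + 0.25 × 126000 = 4500 + 31500 = 36000
EV(B) = 0.75 × 62000 + 0.25 × 27000 = 46500 + 6750 = 53250
EV(C) = 0.11 × 10000 + 0.41 × 90000 + 0.06 × 69000 + 0.42 × 39000 = 1100 + 36900 + 4140 + 16380 = 58520
Overall = 0.25 × 36000 + 0.25 × 53250 + 0.5 × 58520 = 9000 + 13312.5 + 29260 = 51572.5

$51,572.50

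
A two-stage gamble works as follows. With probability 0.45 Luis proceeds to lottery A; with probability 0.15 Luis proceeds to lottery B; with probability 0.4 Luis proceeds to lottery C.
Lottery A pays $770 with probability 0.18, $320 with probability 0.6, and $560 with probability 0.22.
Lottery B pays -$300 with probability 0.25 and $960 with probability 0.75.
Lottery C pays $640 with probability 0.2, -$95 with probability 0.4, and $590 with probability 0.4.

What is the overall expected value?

EV(A) = 0.18 × 770 + 0.6 × 320 + 0.22 × 560 = 138.6 + 192 + 123.2 = 453.8
EV(B) = 0.25 × (-300) + 0.75 × 960 = -75 + 720 = 645
EV(C) = 0.2 × 640 + 0.4 × (-95) + 0.4 × 590 = 128 − 38 + 236 = 326
Overall = 0.45 × 453.8 + 0.15 × 645 + 0.4 × 326 = 204.21 + 96.75 + 130.4 = 431.36

$431.36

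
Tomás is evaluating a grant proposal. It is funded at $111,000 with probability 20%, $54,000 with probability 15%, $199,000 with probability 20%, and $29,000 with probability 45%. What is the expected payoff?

EV = 0.2 × 111000 + 0.15 × 54000 + 0.2 × 199000 + 0.45 × 29000 = 22200 + 8100 + 39800 + 13050 = 83150

$83,150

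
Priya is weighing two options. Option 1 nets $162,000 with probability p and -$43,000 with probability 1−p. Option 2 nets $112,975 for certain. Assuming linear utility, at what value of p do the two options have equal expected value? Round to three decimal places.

p = 0.761

p·162000 + (1−p)·(-43000) = 112975
205000p − 43000 = 112975
p = (112975 + 43000) / 205000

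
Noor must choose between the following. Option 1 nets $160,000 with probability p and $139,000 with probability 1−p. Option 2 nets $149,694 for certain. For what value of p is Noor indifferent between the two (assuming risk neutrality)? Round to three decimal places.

p·160000 + (1−p)·139000 = 149694
21000p + 139000 = 149694
p = (149694 − 139000) / 21000

p = 0.509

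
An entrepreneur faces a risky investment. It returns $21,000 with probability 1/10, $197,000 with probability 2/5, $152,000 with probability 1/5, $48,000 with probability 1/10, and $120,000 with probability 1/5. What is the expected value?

EV = 1/10 × 21000 + 2/5 × 197000 + 1/5 × 152000 + 1/10 × 48000 + 1/5 × 120000 = 2100 + 78800 + 30400 + 4800 + 24000 = 140100

$140,100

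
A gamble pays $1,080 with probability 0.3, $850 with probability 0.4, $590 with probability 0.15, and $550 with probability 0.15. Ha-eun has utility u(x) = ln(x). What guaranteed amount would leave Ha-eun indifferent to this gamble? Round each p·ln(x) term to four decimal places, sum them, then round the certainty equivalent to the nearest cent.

$809.97

E[u] = 0.3·ln(1080) + 0.4·ln(850) + 0.15·ln(590) + 0.15·ln(550) = 2.0954 + 2.6981 + 0.9570 + 0.9465 = 6.6970
CE = e^6.6970 ≈ 809.97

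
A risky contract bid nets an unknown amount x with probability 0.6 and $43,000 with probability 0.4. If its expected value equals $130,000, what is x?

0.6·x + 0.4·43000 = 130000
0.6·x = 130000 − 17200 = 112800
x = 112800 / 0.6 = 188000

x = $188,000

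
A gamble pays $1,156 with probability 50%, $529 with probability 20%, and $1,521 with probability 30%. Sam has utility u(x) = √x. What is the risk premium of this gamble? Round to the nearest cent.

$31.21

E[u] = 0.5·√1156 + 0.2·√529 + 0.3·√1521 = 0.5·34 + 0.2·23 + 0.3·39 = 33.3
CE = (33.3)² = 1108.89
Risk premium = EV − CE = 1140.1 − 1108.89 = 31.21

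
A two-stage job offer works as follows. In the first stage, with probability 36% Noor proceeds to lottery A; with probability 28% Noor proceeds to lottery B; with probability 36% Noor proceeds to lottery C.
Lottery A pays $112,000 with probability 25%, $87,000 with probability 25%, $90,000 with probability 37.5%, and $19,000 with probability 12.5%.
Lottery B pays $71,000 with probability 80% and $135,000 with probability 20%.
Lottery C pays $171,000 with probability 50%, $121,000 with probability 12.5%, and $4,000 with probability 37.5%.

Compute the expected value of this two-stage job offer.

$91,144

EV(A) = 0.25 × 112000 + 0.25 × 87000 + 0.375 × 90000 + 0.125 × 19000 = 28000 + 21750 + 33750 + 2375 = 85875
EV(B) = 0.8 × 71000 + 0.2 × 135000 = 56800 + 27000 = 83800
EV(C) = 0.5 × 171000 + 0.125 × 121000 + 0.375 × 4000 = 85500 + 15125 + 1500 = 102125
Overall = 0.36 × 85875 + 0.28 × 83800 + 0.36 × 102125 = 30915 + 23464 + 36765 = 91144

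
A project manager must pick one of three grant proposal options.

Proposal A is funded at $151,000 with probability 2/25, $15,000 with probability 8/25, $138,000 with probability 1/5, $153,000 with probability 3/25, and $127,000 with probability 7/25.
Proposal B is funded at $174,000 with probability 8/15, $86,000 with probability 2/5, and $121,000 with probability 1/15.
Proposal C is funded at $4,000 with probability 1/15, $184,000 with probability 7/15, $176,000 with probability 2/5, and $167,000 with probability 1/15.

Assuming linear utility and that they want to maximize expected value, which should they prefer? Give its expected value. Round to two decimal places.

Proposal C ($167,666.67)

Proposal A = 2/25 × 151000 + 8/25 × 15000 + 1/5 × 138000 + 3/25 × 153000 + 7/25 × 127000 = 12080 + 4800 + 27600 + 18360 + 35560 = 98400
Proposal B = 8/15 × 174000 + 2/5 × 86000 + 1/15 × 121000 = 92800 + 34400 + 8066.6667 = 135266.6667
Proposal C = 1/15 × 4000 + 7/15 × 184000 + 2/5 × 176000 + 1/15 × 167000 = 266.6667 + 85866.6667 + 70400 + 11133.3333 = 167666.6667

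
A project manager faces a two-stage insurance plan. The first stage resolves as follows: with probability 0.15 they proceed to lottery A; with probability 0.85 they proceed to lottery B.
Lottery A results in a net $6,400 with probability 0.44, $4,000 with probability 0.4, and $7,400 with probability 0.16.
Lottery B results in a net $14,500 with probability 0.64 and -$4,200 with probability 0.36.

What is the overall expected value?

EV(A) = 0.44 × 6400 + 0.4 × 4000 + 0.16 × 7400 = 2816 + 1600 + 1184 = 5600
EV(B) = 0.64 × 14500 + 0.36 × (-4200) = 9280 − 1512 = 7768
Overall = 0.15 × 5600 + 0.85 × 7768 = 840 + 6602.8 = 7442.8

$7,442.80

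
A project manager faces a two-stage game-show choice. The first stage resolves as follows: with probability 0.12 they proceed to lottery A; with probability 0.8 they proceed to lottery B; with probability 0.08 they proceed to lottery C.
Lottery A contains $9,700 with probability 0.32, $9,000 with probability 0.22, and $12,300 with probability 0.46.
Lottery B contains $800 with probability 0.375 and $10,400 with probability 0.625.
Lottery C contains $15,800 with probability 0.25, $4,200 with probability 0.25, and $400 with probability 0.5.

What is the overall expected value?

EV(A) = 0.32 × 9700 + 0.22 × 9000 + 0.46 × 12300 = 3104 + 1980 + 5658 = 10742
EV(B) = 0.375 × 800 + 0.625 × 10400 = 300 + 6500 = 6800
EV(C) = 0.25 × 15800 + 0.25 × 4200 + 0.5 × 400 = 3950 + 1050 + 200 = 5200
Overall = 0.12 × 10742 + 0.8 × 6800 + 0.08 × 5200 = 1289.04 + 5440 + 416 = 7145.04

$7,145.04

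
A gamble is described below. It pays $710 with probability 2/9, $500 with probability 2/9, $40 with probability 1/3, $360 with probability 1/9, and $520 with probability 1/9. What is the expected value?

EV = 2/9 × 710 + 2/9 × 500 + 1/3 × 40 + 1/9 × 360 + 1/9 × 520 = 157.7778 + 111.1111 + 13.3333 + 40 + 57.7778 = 380

$380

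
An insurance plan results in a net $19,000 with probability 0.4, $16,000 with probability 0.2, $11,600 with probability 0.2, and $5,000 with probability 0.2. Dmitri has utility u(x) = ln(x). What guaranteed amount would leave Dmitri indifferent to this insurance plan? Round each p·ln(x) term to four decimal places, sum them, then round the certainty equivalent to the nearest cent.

$12,736.15

E[u] = 0.4·ln(19000) + 0.2·ln(16000) + 0.2·ln(11600) + 0.2·ln(5000) = 3.9409 + 1.9361 + 1.8718 + 1.7034 = 9.4522
CE = e^9.4522 ≈ 12736.15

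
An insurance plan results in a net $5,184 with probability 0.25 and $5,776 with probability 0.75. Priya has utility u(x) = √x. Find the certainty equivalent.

E[u] = 0.25·√5184 + 0.75·√5776 = 0.25·72 + 0.75·76 = 75
CE = (75)² = 5625

$5,625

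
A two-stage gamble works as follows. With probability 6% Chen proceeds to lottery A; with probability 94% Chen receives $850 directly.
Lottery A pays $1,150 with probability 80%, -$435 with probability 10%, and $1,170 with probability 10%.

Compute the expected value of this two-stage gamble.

EV(A) = 0.8 × 1150 + 0.1 × (-435) + 0.1 × 1170 = 920 − 43.5 + 117 = 993.5
Branch B: 850 (certain)
Overall = 0.06 × 993.5 + 0.94 × 850 = 59.61 + 799 = 858.61

$858.61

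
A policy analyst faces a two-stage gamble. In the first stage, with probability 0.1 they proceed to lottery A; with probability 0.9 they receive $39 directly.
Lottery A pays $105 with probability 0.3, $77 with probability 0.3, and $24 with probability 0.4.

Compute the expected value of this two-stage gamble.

EV(A) = 0.3 × 105 + 0.3 × 77 + 0.4 × 24 = 31.5 + 23.1 + 9.6 = 64.2
Branch B: 39 (certain)
Overall = 0.1 × 64.2 + 0.9 × 39 = 6.42 + 35.1 = 41.52

$41.52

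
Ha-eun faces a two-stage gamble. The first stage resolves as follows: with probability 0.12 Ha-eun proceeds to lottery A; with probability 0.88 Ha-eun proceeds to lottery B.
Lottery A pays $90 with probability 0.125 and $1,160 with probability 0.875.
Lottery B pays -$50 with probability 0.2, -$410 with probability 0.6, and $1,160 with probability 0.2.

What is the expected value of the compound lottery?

EV(A) = 0.125 × 90 + 0.875 × 1160 = 11.25 + 1015 = 1026.25
EV(B) = 0.2 × (-50) + 0.6 × (-410) + 0.2 × 1160 = -10 − 246 + 232 = -24
Overall = 0.12 × 1026.25 + 0.88 × (-24) = 123.15 − 21.12 = 102.03

$102.03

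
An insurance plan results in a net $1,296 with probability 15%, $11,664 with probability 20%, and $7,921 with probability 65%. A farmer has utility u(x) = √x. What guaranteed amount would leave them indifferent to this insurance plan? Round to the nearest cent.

$7,199.52

E[u] = 0.15·√1296 + 0.2·√11664 + 0.65·√7921 = 0.15·36 + 0.2·108 + 0.65·89 = 84.85
CE = (84.85)² = 7199.5225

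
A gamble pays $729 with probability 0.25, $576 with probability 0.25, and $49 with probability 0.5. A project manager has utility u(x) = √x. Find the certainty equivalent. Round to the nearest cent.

$264.06

E[u] = 0.25·√729 + 0.25·√576 + 0.5·√49 = 0.25·27 + 0.25·24 + 0.5·7 = 16.25
CE = (16.25)² = 264.0625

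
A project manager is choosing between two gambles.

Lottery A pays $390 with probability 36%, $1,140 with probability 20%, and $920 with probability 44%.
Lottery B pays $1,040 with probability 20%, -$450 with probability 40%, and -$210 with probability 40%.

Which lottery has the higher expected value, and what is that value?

Lottery A ($773.20)

Lottery A = 0.36 × 390 + 0.2 × 1140 + 0.44 × 920 = 140.4 + 228 + 404.8 = 773.2
Lottery B = 0.2 × 1040 + 0.4 × (-450) + 0.4 × (-210) = 208 − 180 − 84 = -56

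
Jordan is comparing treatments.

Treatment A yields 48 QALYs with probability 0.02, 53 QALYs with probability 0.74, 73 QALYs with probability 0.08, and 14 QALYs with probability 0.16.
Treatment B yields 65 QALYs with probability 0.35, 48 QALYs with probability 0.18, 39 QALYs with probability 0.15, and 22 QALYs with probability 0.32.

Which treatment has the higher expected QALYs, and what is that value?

Treatment A (48.26 QALYs)

Treatment A = 0.02 × 48 + 0.74 × 53 + 0.08 × 73 + 0.16 × 14 = 0.96 + 39.22 + 5.84 + 2.24 = 48.26
Treatment B = 0.35 × 65 + 0.18 × 48 + 0.15 × 39 + 0.32 × 22 = 22.75 + 8.64 + 5.85 + 7.04 = 44.28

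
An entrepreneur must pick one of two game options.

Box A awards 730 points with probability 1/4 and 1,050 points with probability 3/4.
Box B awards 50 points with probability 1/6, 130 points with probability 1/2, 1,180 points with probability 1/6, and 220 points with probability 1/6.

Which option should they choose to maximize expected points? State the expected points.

Box A (970 points)

Box A = 1/4 × 730 + 3/4 × 1050 = 182.5 + 787.5 = 970
Box B = 1/6 × 50 + 1/2 × 130 + 1/6 × 1180 + 1/6 × 220 = 8.3333 + 65 + 196.6667 + 36.6667 = 306.6667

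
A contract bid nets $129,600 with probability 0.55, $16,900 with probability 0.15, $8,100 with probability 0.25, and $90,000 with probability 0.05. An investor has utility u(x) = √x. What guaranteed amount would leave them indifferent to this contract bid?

$65,025

E[u] = 0.55·√129600 + 0.15·√16900 + 0.25·√8100 + 0.05·√90000 = 0.55·360 + 0.15·130 + 0.25·90 + 0.05·300 = 255
CE = (255)² = 65025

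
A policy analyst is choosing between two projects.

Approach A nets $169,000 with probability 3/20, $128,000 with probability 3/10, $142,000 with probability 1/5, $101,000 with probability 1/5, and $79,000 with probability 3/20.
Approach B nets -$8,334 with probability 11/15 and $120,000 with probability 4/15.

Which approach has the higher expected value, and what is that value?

Approach A ($124,200)

Approach A = 3/20 × 169000 + 3/10 × 128000 + 1/5 × 142000 + 1/5 × 101000 + 3/20 × 79000 = 25350 + 38400 + 28400 + 20200 + 11850 = 124200
Approach B = 11/15 × (-8334) + 4/15 × 120000 = -6111.6 + 32000 = 25888.4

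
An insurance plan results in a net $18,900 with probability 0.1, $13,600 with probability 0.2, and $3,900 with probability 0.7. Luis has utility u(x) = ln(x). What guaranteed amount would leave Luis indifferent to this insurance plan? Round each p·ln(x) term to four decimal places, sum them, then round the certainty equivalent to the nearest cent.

$5,862.90

E[u] = 0.1·ln(18900) + 0.2·ln(13600) + 0.7·ln(3900) = 0.9847 + 1.9036 + 5.7881 = 8.6764
CE = e^8.6764 ≈ 5862.90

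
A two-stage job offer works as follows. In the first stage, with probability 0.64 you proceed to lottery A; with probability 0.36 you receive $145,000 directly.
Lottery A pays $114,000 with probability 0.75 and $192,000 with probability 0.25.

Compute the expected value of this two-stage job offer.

EV(A) = 0.75 × 114000 + 0.25 × 192000 = 85500 + 48000 = 133500
Branch B: 145000 (certain)
Overall = 0.64 × 133500 + 0.36 × 145000 = 85440 + 52200 = 137640

$137,640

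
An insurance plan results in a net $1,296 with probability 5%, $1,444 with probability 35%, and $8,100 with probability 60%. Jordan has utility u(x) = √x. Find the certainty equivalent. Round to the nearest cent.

E[u] = 0.05·√1296 + 0.35·√1444 + 0.6·√8100 = 0.05·36 + 0.35·38 + 0.6·90 = 69.1
CE = (69.1)² = 4774.81

$4,774.81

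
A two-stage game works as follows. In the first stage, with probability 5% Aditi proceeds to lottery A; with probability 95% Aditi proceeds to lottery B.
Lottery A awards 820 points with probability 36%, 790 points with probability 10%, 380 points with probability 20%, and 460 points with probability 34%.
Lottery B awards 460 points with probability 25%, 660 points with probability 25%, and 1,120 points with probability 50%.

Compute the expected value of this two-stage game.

EV(A) = 0.36 × 820 + 0.1 × 790 + 0.2 × 380 + 0.34 × 460 = 295.2 + 79 + 76 + 156.4 = 606.6
EV(B) = 0.25 × 460 + 0.25 × 660 + 0.5 × 1120 = 115 + 165 + 560 = 840
Overall = 0.05 × 606.6 + 0.95 × 840 = 30.33 + 798 = 828.33

828.33 points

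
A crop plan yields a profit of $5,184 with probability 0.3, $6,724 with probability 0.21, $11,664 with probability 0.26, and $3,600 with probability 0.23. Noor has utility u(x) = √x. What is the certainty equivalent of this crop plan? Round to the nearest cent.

$6,512.49

E[u] = 0.3·√5184 + 0.21·√6724 + 0.26·√11664 + 0.23·√3600 = 0.3·72 + 0.21·82 + 0.26·108 + 0.23·60 = 80.7
CE = (80.7)² = 6512.49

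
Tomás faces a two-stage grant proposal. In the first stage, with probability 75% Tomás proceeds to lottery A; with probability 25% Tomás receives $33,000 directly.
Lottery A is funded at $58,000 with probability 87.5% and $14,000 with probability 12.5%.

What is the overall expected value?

$47,625

EV(A) = 0.875 × 58000 + 0.125 × 14000 = 50750 + 1750 = 52500
Branch B: 33000 (certain)
Overall = 0.75 × 52500 + 0.25 × 33000 = 39375 + 8250 = 47625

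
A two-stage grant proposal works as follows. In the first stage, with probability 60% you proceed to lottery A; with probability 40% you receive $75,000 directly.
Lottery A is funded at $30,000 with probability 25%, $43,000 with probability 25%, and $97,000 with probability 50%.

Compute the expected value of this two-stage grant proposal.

EV(A) = 0.25 × 30000 + 0.25 × 43000 + 0.5 × 97000 = 7500 + 10750 + 48500 = 66750
Branch B: 75000 (certain)
Overall = 0.6 × 66750 + 0.4 × 75000 = 40050 + 30000 = 70050

$70,050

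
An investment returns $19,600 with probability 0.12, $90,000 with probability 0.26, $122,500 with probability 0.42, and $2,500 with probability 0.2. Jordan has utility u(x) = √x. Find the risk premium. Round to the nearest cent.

$14,298.76

E[u] = 0.12·√19600 + 0.26·√90000 + 0.42·√122500 + 0.2·√2500 = 0.12·140 + 0.26·300 + 0.42·350 + 0.2·50 = 251.8
CE = (251.8)² = 63403.24
Risk premium = EV − CE = 77702 − 63403.24 = 14298.76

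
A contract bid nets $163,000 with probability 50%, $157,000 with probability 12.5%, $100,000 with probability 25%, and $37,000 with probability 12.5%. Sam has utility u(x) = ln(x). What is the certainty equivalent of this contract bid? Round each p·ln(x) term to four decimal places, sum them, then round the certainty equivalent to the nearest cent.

$119,288.48

E[u] = 0.5·ln(163000) + 0.125·ln(157000) + 0.25·ln(100000) + 0.125·ln(37000) = 6.0008 + 1.4955 + 2.8782 + 1.3148 = 11.6893
CE = e^11.6893 ≈ 119288.48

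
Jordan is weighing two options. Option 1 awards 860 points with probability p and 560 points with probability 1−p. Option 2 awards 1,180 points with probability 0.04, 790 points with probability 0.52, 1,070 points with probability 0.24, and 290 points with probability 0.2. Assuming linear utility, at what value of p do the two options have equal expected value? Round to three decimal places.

p = 0.709

EV(Option 2) = 0.04 × 1180 + 0.52 × 790 + 0.24 × 1070 + 0.2 × 290 = 47.2 + 410.8 + 256.8 + 58 = 772.8
p·860 + (1−p)·560 = 772.8
300p + 560 = 772.8
p = (772.8 − 560) / 300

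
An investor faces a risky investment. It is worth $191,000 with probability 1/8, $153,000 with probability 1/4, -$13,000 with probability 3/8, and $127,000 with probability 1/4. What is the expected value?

EV = 1/8 × 191000 + 1/4 × 153000 + 3/8 × (-13000) + 1/4 × 127000 = 23875 + 38250 − 4875 + 31750 = 89000

$89,000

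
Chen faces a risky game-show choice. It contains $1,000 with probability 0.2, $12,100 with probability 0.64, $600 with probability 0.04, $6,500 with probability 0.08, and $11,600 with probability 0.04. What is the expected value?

$8,952

EV = 0.2 × 1000 + 0.64 × 12100 + 0.04 × 600 + 0.08 × 6500 + 0.04 × 11600 = 200 + 7744 + 24 + 520 + 464 = 8952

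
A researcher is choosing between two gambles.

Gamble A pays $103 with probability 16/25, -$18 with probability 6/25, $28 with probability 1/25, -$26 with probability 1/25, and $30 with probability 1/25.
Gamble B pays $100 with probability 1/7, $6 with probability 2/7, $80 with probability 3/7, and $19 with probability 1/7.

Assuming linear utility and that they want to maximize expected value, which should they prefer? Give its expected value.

Gamble A = 16/25 × 103 + 6/25 × (-18) + 1/25 × 28 + 1/25 × (-26) + 1/25 × 30 = 65.92 − 4.32 + 1.12 − 1.04 + 1.2 = 62.88
Gamble B = 1/7 × 100 + 2/7 × 6 + 3/7 × 80 + 1/7 × 19 = 14.2857 + 1.7143 + 34.2857 + 2.7143 = 53

Gamble A ($62.88)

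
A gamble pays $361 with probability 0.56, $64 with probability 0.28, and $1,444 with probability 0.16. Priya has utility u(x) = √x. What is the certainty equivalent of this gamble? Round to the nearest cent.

E[u] = 0.56·√361 + 0.28·√64 + 0.16·√1444 = 0.56·19 + 0.28·8 + 0.16·38 = 18.96
CE = (18.96)² = 359.4816

$359.48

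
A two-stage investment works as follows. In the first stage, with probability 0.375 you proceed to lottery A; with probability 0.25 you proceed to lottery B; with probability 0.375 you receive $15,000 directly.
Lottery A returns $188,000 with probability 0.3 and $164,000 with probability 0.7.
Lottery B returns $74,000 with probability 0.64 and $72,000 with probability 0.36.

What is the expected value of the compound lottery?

$88,145

EV(A) = 0.3 × 188000 + 0.7 × 164000 = 56400 + 114800 = 171200
EV(B) = 0.64 × 74000 + 0.36 × 72000 = 47360 + 25920 = 73280
Branch C: 15000 (certain)
Overall = 0.375 × 171200 + 0.25 × 73280 + 0.375 × 15000 = 64200 + 18320 + 5625 = 88145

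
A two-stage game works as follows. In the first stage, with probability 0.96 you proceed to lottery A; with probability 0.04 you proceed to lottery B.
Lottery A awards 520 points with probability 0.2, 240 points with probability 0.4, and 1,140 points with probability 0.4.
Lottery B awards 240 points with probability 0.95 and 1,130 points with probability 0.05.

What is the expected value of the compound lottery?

641.14 points

EV(A) = 0.2 × 520 + 0.4 × 240 + 0.4 × 1140 = 104 + 96 + 456 = 656
EV(B) = 0.95 × 240 + 0.05 × 1130 = 228 + 56.5 = 284.5
Overall = 0.96 × 656 + 0.04 × 284.5 = 629.76 + 11.38 = 641.14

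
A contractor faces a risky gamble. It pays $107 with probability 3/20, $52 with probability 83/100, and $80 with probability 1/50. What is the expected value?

$60.81

EV = 3/20 × 107 + 83/100 × 52 + 1/50 × 80 = 16.05 + 43.16 + 1.6 = 60.81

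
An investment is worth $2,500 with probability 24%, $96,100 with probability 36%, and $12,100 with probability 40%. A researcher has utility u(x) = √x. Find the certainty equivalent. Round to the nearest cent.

$28,089.76

E[u] = 0.24·√2500 + 0.36·√96100 + 0.4·√12100 = 0.24·50 + 0.36·310 + 0.4·110 = 167.6
CE = (167.6)² = 28089.76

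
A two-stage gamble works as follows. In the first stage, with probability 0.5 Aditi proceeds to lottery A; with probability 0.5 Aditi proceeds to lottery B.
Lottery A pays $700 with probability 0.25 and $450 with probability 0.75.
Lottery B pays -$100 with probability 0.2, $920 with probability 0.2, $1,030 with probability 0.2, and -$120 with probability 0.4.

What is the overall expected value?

EV(A) = 0.25 × 700 + 0.75 × 450 = 175 + 337.5 = 512.5
EV(B) = 0.2 × (-100) + 0.2 × 920 + 0.2 × 1030 + 0.4 × (-120) = -20 + 184 + 206 − 48 = 322
Overall = 0.5 × 512.5 + 0.5 × 322 = 256.25 + 161 = 417.25

$417.25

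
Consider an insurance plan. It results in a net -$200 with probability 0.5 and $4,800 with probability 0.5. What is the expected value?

EV = 0.5 × (-200) + 0.5 × 4800 = -100 + 2400 = 2300

$2,300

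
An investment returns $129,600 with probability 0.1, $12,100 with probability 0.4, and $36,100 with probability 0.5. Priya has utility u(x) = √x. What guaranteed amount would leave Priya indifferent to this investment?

$30,625

E[u] = 0.1·√129600 + 0.4·√12100 + 0.5·√36100 = 0.1·360 + 0.4·110 + 0.5·190 = 175
CE = (175)² = 30625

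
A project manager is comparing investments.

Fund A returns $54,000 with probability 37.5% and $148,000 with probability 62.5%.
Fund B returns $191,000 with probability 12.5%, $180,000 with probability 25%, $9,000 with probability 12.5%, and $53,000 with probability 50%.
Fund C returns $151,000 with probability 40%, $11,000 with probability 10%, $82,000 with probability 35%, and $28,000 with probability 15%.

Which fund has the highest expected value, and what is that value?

Fund A = 0.375 × 54000 + 0.625 × 148000 = 20250 + 92500 = 112750
Fund B = 0.125 × 191000 + 0.25 × 180000 + 0.125 × 9000 + 0.5 × 53000 = 23875 + 45000 + 1125 + 26500 = 96500
Fund C = 0.4 × 151000 + 0.1 × 11000 + 0.35 × 82000 + 0.15 × 28000 = 60400 + 1100 + 28700 + 4200 = 94400

Fund A ($112,750)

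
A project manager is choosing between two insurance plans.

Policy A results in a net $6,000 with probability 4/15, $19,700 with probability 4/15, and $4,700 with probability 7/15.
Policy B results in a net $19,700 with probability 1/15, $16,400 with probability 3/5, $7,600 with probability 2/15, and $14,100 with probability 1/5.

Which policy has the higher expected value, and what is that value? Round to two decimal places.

Policy A = 4/15 × 6000 + 4/15 × 19700 + 7/15 × 4700 = 1600 + 5253.3333 + 2193.3333 = 9046.6667
Policy B = 1/15 × 19700 + 3/5 × 16400 + 2/15 × 7600 + 1/5 × 14100 = 1313.3333 + 9840 + 1013.3333 + 2820 = 14986.6667

Policy B ($14,986.67)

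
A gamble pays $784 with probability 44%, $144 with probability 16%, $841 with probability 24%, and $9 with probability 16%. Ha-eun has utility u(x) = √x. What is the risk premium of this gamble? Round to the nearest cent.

$101.26

E[u] = 0.44·√784 + 0.16·√144 + 0.24·√841 + 0.16·√9 = 0.44·28 + 0.16·12 + 0.24·29 + 0.16·3 = 21.68
CE = (21.68)² = 470.0224
Risk premium = EV − CE = 571.28 − 470.0224 = 101.2576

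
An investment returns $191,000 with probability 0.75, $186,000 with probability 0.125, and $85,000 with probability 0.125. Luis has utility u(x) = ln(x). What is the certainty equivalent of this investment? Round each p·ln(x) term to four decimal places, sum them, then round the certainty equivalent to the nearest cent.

$172,043.05

E[u] = 0.75·ln(191000) + 0.125·ln(186000) + 0.125·ln(85000) = 9.1200 + 1.5167 + 1.4188 = 12.0555
CE = e^12.0555 ≈ 172043.05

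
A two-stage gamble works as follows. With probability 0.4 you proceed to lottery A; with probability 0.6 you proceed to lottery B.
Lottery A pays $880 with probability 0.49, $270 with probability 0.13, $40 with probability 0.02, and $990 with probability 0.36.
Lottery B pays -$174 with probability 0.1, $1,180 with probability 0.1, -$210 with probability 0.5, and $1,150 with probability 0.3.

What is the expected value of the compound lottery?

EV(A) = 0.49 × 880 + 0.13 × 270 + 0.02 × 40 + 0.36 × 990 = 431.2 + 35.1 + 0.8 + 356.4 = 823.5
EV(B) = 0.1 × (-174) + 0.1 × 1180 + 0.5 × (-210) + 0.3 × 1150 = -17.4 + 118 − 105 + 345 = 340.6
Overall = 0.4 × 823.5 + 0.6 × 340.6 = 329.4 + 204.36 = 533.76

$533.76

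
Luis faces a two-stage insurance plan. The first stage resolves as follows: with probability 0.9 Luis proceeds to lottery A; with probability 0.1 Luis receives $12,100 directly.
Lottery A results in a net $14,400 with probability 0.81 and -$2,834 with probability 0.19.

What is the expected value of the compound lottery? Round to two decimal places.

$11,222.99

EV(A) = 0.81 × 14400 + 0.19 × (-2834) = 11664 − 538.46 = 11125.54
Branch B: 12100 (certain)
Overall = 0.9 × 11125.54 + 0.1 × 12100 = 10012.986 + 1210 = 11222.986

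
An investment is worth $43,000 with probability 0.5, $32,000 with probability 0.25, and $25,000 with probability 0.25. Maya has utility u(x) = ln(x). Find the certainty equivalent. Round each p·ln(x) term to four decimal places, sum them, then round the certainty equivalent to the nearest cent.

$34,877.60

E[u] = 0.5·ln(43000) + 0.25·ln(32000) + 0.25·ln(25000) = 5.3345 + 2.5934 + 2.5317 = 10.4596
CE = e^10.4596 ≈ 34877.60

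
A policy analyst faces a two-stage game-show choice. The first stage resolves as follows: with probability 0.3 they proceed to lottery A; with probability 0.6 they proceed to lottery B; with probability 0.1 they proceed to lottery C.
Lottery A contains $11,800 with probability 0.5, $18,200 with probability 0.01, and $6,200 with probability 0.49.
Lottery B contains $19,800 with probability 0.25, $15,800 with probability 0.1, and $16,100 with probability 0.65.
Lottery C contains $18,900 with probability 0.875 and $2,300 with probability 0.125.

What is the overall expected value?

EV(A) = 0.5 × 11800 + 0.01 × 18200 + 0.49 × 6200 = 5900 + 182 + 3038 = 9120
EV(B) = 0.25 × 19800 + 0.1 × 15800 + 0.65 × 16100 = 4950 + 1580 + 10465 = 16995
EV(C) = 0.875 × 18900 + 0.125 × 2300 = 16537.5 + 287.5 = 16825
Overall = 0.3 × 9120 + 0.6 × 16995 + 0.1 × 16825 = 2736 + 10197 + 1682.5 = 14615.5

$14,615.50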